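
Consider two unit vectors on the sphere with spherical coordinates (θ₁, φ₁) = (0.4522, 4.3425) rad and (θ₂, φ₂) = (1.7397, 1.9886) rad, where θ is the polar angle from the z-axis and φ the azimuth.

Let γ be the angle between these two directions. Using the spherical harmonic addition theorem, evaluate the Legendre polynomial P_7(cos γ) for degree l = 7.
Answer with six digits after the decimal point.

-0.122973

Expand P_7 via completeness: Σ_{m} conj(Y_{7,m}) at Ω₁ times Y_{7,m} at Ω₂ —
  [-7]  conj(Y_{7,-7})(Ω₁) = +0.000798-0.001294i ; Y_{7,-7}(Ω₂) = +0.097367-0.441702i ; Δ = -0.000494-0.000478i
  [-6]  conj(Y_{7,-6})(Ω₁) = +0.007074+0.009334i ; Y_{7,-6}(Ω₂) = -0.232381-0.171137i ; Δ = -0.000047-0.003380i
  [-5]  conj(Y_{7,-5})(Ω₁) = -0.053479+0.015300i ; Y_{7,-5}(Ω₂) = +0.187710-0.107033i ; Δ = -0.008401+0.008596i
  [-4]  conj(Y_{7,-4})(Ω₁) = +0.016482-0.180140i ; Y_{7,-4}(Ω₂) = -0.030744-0.305130i ; Δ = -0.055473+0.000509i
  [-3]  conj(Y_{7,-3})(Ω₁) = +0.357141+0.177448i ; Y_{7,-3}(Ω₂) = +0.125769+0.041314i ; Δ = +0.037586+0.037072i
  [-2]  conj(Y_{7,-2})(Ω₁) = -0.389184+0.355202i ; Y_{7,-2}(Ω₂) = +0.205807-0.227586i ; Δ = +0.000742+0.161676i
  [-1]  conj(Y_{7,-1})(Ω₁) = -0.074720-0.192708i ; Y_{7,-1}(Ω₂) = +0.040130+0.090394i ; Δ = +0.014421-0.014488i
  [+0]  conj(Y_{7,0})(Ω₁) = -0.403699-0.000000i ; Y_{7,0}(Ω₂) = +0.305820+0.000000i ; Δ = -0.123459-0.000000i
  [+1]  conj(Y_{7,1})(Ω₁) = +0.074720-0.192708i ; Y_{7,1}(Ω₂) = -0.040130+0.090394i ; Δ = +0.014421+0.014488i
  [+2]  conj(Y_{7,2})(Ω₁) = -0.389184-0.355202i ; Y_{7,2}(Ω₂) = +0.205807+0.227586i ; Δ = +0.000742-0.161676i
  [+3]  conj(Y_{7,3})(Ω₁) = -0.357141+0.177448i ; Y_{7,3}(Ω₂) = -0.125769+0.041314i ; Δ = +0.037586-0.037072i
  [+4]  conj(Y_{7,4})(Ω₁) = +0.016482+0.180140i ; Y_{7,4}(Ω₂) = -0.030744+0.305130i ; Δ = -0.055473-0.000509i
  [+5]  conj(Y_{7,5})(Ω₁) = +0.053479+0.015300i ; Y_{7,5}(Ω₂) = -0.187710-0.107033i ; Δ = -0.008401-0.008596i
  [+6]  conj(Y_{7,6})(Ω₁) = +0.007074-0.009334i ; Y_{7,6}(Ω₂) = -0.232381+0.171137i ; Δ = -0.000047+0.003380i
  [+7]  conj(Y_{7,7})(Ω₁) = -0.000798-0.001294i ; Y_{7,7}(Ω₂) = -0.097367-0.441702i ; Δ = -0.000494+0.000478i
Σ over m = -0.146789+0.000000i; ×(4π/15) → -0.122973+0.000000i. Real part: -0.122973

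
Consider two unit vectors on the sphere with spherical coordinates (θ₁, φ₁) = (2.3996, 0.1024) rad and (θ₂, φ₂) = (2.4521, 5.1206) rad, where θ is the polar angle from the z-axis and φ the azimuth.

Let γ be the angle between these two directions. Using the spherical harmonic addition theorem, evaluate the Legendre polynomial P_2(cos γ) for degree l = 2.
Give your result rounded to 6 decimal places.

Expand P_2 via completeness: Σ_{m} conj(Y_{2,m}) at Ω₁ times Y_{2,m} at Ω₂ —
  term(m=-2) = -0.02257 + 0.01583j   from Y*(Ω₁)=0.17271 + 0.03587j, Y(Ω₂)=-0.10705 + 0.11391j
  term(m=-1) = 0.04393 + 0.13915j   from Y*(Ω₁)=-0.38280 - 0.03934j, Y(Ω₂)=-0.15053 - 0.34803j
  term(m=+0) = 0.04926 + 0.00000j   from Y*(Ω₁)=0.19871 + 0.00000j, Y(Ω₂)=0.24788 + 0.00000j
  term(m=+1) = 0.04393 - 0.13915j   from Y*(Ω₁)=0.38280 - 0.03934j, Y(Ω₂)=0.15053 - 0.34803j
  term(m=+2) = -0.02257 - 0.01583j   from Y*(Ω₁)=0.17271 - 0.03587j, Y(Ω₂)=-0.10705 - 0.11391j
Total Σ_m = 0.09197 - 0.00000j. Multiply by 2.513274: 0.23115 - 0.00000j. P_2(cos γ) = 0.231150

0.231150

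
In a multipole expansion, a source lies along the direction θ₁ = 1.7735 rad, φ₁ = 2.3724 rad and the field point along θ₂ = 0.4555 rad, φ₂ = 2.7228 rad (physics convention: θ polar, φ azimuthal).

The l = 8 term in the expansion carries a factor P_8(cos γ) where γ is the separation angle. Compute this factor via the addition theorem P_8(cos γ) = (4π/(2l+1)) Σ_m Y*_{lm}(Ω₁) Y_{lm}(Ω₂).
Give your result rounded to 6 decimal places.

-0.095550

Expand P_8 via completeness: Σ_{m} conj(Y_{8,m}) at Ω₁ times Y_{8,m} at Ω₂ —
  m=-8: Y*=(0.433148, 0.056472)  Y=(-0.000707, -0.000150)  product (-0.000298, -0.000105)
  m=-7: Y*=(0.223551, 0.281038)  Y=(0.005773, -0.001231)  product (0.001637, 0.001347)
  m=-6: Y*=(0.012655, -0.129737)  Y=(-0.024483, 0.017807)  product (0.002000, 0.003402)
  m=-5: Y*=(0.269075, -0.228656)  Y=(0.054682, -0.094807)  product (-0.006965, -0.038014)
  m=-4: Y*=(-0.016475, -0.001069)  Y=(-0.029445, 0.281088)  product (0.000786, -0.004599)
  m=-3: Y*=(-0.223228, -0.246061)  Y=(-0.152773, -0.469773)  product (-0.081490, 0.142458)
  m=-2: Y*=(0.001124, -0.034670)  Y=(0.318104, 0.353168)  product (0.012602, -0.010632)
  m=-1: Y*=(-0.229329, 0.222014)  Y=(0.014413, 0.006416)  product (-0.004730, 0.001729)
  m=+0: Y*=(-0.049666, -0.000000)  Y=(-0.476251, 0.000000)  product (0.023653, 0.000000)
  m=+1: Y*=(0.229329, 0.222014)  Y=(-0.014413, 0.006416)  product (-0.004730, -0.001729)
  m=+2: Y*=(0.001124, 0.034670)  Y=(0.318104, -0.353168)  product (0.012602, 0.010632)
  m=+3: Y*=(0.223228, -0.246061)  Y=(0.152773, -0.469773)  product (-0.081490, -0.142458)
  m=+4: Y*=(-0.016475, 0.001069)  Y=(-0.029445, -0.281088)  product (0.000786, 0.004599)
  m=+5: Y*=(-0.269075, -0.228656)  Y=(-0.054682, -0.094807)  product (-0.006965, 0.038014)
  m=+6: Y*=(0.012655, 0.129737)  Y=(-0.024483, -0.017807)  product (0.002000, -0.003402)
  m=+7: Y*=(-0.223551, 0.281038)  Y=(-0.005773, -0.001231)  product (0.001637, -0.001347)
  m=+8: Y*=(0.433148, -0.056472)  Y=(-0.000707, 0.000150)  product (-0.000298, 0.000105)
Accumulated sum (-0.129261, 0.000000); after 4π/(2l+1) scaling, (-0.095550, 0.000000) ⇒ P_8 = -0.095550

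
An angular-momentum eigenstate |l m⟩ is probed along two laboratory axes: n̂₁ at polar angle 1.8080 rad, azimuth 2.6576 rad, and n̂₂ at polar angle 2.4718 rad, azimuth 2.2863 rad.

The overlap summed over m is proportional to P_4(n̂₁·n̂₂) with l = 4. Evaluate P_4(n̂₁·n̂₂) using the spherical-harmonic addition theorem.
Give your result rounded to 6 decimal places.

Term-by-term m-sum for l=4 (normalisation 4π/9 = 1.396263):
  term(m=-4) = (0.002220, 0.025872)   from Y*(Ω₁)=(-0.141063, -0.368964), Y(Ω₂)=(-0.063186, -0.018140)
  term(m=-3) = (0.027978, 0.056913)   from Y*(Ω₁)=(0.032018, -0.268198), Y(Ω₂)=(-0.196944, 0.127829)
  term(m=-2) = (-0.060813, -0.055818)   from Y*(Ω₁)=(-0.109927, 0.159715), Y(Ω₂)=(-0.059320, 0.421588)
  term(m=-1) = (-0.078893, -0.030718)   from Y*(Ω₁)=(-0.249966, 0.131406), Y(Ω₂)=(0.196665, 0.226274)
  term(m=+0) = (-0.035988, 0.000000)   from Y*(Ω₁)=(0.153407, -0.000000), Y(Ω₂)=(-0.234592, 0.000000)
  term(m=+1) = (-0.078893, 0.030718)   from Y*(Ω₁)=(0.249966, 0.131406), Y(Ω₂)=(-0.196665, 0.226274)
  term(m=+2) = (-0.060813, 0.055818)   from Y*(Ω₁)=(-0.109927, -0.159715), Y(Ω₂)=(-0.059320, -0.421588)
  term(m=+3) = (0.027978, -0.056913)   from Y*(Ω₁)=(-0.032018, -0.268198), Y(Ω₂)=(0.196944, 0.127829)
  term(m=+4) = (0.002220, -0.025872)   from Y*(Ω₁)=(-0.141063, 0.368964), Y(Ω₂)=(-0.063186, 0.018140)
Σ over m = (-0.255005, 0.000000); ×(4π/9) → (-0.356055, 0.000000). Real part: -0.356055

-0.356055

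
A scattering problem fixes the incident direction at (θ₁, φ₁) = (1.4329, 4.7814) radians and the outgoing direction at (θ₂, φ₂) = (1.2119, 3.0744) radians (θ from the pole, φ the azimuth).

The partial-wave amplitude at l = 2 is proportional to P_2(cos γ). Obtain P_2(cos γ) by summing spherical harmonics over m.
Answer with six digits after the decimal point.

-0.490957

Term-by-term m-sum for l=2 (normalisation 4π/5 = 2.513274):
  m=-2: Y*=-0.375371-0.052141i  Y=+0.335566+0.045369i  product -0.123596-0.034527i
  m=-1: Y*=+0.007253-0.104936i  Y=-0.253488-0.017058i  product -0.003629+0.026476i
  m=+0: Y*=-0.297513-0.000000i  Y=-0.198662+0.000000i  product +0.059105+0.000000i
  m=+1: Y*=-0.007253-0.104936i  Y=+0.253488-0.017058i  product -0.003629-0.026476i
  m=+2: Y*=-0.375371+0.052141i  Y=+0.335566-0.045369i  product -0.123596+0.034527i
Σ over m = -0.195346+0.000000i; ×(4π/5) → -0.490957+0.000000i. Real part: -0.490957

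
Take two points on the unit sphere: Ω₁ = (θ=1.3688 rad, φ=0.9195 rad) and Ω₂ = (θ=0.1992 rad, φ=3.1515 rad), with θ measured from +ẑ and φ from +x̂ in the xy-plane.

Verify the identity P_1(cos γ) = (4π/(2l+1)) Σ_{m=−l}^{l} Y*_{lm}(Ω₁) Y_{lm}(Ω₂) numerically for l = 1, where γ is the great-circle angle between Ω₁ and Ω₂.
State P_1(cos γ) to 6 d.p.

Summing Y*_{l m}(θ₁,φ₁)·Y_{l m}(θ₂,φ₂) over m ∈ [−1, 1]; prefactor 4π/(2·1+1) = 4.188790:
  m=-1: Y*=(0.205186, 0.269184)  Y=(-0.068365, 0.000677)  product (-0.014210, -0.018264)
  m=+0: Y*=(0.098026, -0.000000)  Y=(0.478940, 0.000000)  product (0.046949, 0.000000)
  m=+1: Y*=(-0.205186, 0.269184)  Y=(0.068365, 0.000677)  product (-0.014210, 0.018264)
Total Σ_m = (0.018529, 0.000000). Multiply by 4.188790: (0.077614, 0.000000). P_1(cos γ) = 0.077614

0.077614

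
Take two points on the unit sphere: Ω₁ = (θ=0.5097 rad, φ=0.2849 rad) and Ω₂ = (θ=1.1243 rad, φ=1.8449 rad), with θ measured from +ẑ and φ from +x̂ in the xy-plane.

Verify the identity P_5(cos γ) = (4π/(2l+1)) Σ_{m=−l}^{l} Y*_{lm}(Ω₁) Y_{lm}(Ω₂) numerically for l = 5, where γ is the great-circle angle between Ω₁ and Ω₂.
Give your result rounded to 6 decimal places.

0.292921

Term-by-term m-sum for l=5 (normalisation 4π/11 = 1.142397):
  m=-5: Y*=+0.001871+0.012697i  Y=-0.271533-0.055121i  product +0.000192-0.003551i
  m=-4: Y*=+0.030347+0.065961i  Y=+0.191605-0.373143i  product +0.030428+0.001315i
  m=-3: Y*=+0.154506+0.177555i  Y=+0.126131+0.117147i  product -0.001312+0.040495i
  m=-2: Y*=+0.381290+0.244287i  Y=+0.223890-0.136716i  product +0.118765+0.002565i
  m=-1: Y*=+0.378590+0.110876i  Y=+0.068837+0.244814i  product -0.001083+0.100317i
  m=+0: Y*=-0.179774-0.000000i  Y=+0.208981+0.000000i  product -0.037569-0.000000i
  m=+1: Y*=-0.378590+0.110876i  Y=-0.068837+0.244814i  product -0.001083-0.100317i
  m=+2: Y*=+0.381290-0.244287i  Y=+0.223890+0.136716i  product +0.118765-0.002565i
  m=+3: Y*=-0.154506+0.177555i  Y=-0.126131+0.117147i  product -0.001312-0.040495i
  m=+4: Y*=+0.030347-0.065961i  Y=+0.191605+0.373143i  product +0.030428-0.001315i
  m=+5: Y*=-0.001871+0.012697i  Y=+0.271533-0.055121i  product +0.000192+0.003551i
Accumulated sum +0.256409-0.000000i; after 4π/(2l+1) scaling, +0.292921-0.000000i ⇒ P_5 = 0.292921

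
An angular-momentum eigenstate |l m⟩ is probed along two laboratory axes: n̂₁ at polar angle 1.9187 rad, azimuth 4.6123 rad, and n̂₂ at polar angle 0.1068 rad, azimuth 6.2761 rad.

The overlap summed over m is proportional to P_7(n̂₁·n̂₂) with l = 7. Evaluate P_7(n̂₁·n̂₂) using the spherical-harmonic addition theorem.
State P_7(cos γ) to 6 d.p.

0.135403

Expand P_7 via completeness: Σ_{m} conj(Y_{7,m}) at Ω₁ times Y_{7,m} at Ω₂ —
  m=-7: Y*=(0.209191, 0.248046)  Y=(0.000000, 0.000000)  product (0.000000, 0.000000)
  m=-6: Y*=(0.363260, -0.248805)  Y=(0.000003, 0.000000)  product (0.000001, -0.000001)
  m=-5: Y*=(-0.066059, -0.120793)  Y=(0.000060, 0.000002)  product (-0.000004, -0.000007)
  m=-4: Y*=(0.267957, -0.113403)  Y=(0.000928, 0.000026)  product (0.000252, -0.000098)
  m=-3: Y*=(-0.074475, -0.240529)  Y=(0.010386, 0.000221)  product (-0.000720, -0.002514)
  m=-2: Y*=(0.191564, -0.038867)  Y=(0.081339, 0.001153)  product (0.015626, -0.002941)
  m=-1: Y*=(-0.028066, -0.279470)  Y=(0.403022, 0.002856)  product (-0.010513, -0.112713)
  m=+0: Y*=(0.164721, -0.000000)  Y=(0.924846, 0.000000)  product (0.152342, 0.000000)
  m=+1: Y*=(0.028066, -0.279470)  Y=(-0.403022, 0.002856)  product (-0.010513, 0.112713)
  m=+2: Y*=(0.191564, 0.038867)  Y=(0.081339, -0.001153)  product (0.015626, 0.002941)
  m=+3: Y*=(0.074475, -0.240529)  Y=(-0.010386, 0.000221)  product (-0.000720, 0.002514)
  m=+4: Y*=(0.267957, 0.113403)  Y=(0.000928, -0.000026)  product (0.000252, 0.000098)
  m=+5: Y*=(0.066059, -0.120793)  Y=(-0.000060, 0.000002)  product (-0.000004, 0.000007)
  m=+6: Y*=(0.363260, 0.248805)  Y=(0.000003, -0.000000)  product (0.000001, 0.000001)
  m=+7: Y*=(-0.209191, 0.248046)  Y=(-0.000000, 0.000000)  product (0.000000, -0.000000)
Accumulated sum (0.161626, -0.000000); after 4π/(2l+1) scaling, (0.135403, -0.000000) ⇒ P_7 = 0.135403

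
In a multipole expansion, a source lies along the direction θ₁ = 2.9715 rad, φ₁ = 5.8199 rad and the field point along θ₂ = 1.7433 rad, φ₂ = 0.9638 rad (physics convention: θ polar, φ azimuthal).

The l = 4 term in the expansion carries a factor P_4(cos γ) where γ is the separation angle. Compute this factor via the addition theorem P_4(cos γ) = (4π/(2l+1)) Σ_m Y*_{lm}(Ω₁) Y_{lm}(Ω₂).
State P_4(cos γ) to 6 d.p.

0.241313

Expand P_4 via completeness: Σ_{m} conj(Y_{4,m}) at Ω₁ times Y_{4,m} at Ω₂ —
  term(m=-4) = (0.000127, 0.000082)   from Y*(Ω₁)=(-0.000101, -0.000349), Y(Ω₂)=(-0.315133, 0.272849)
  term(m=-3) = (-0.000514, 0.001117)   from Y*(Ω₁)=(-0.001077, 0.005886), Y(Ω₂)=(0.199028, 0.050861)
  term(m=-2) = (0.013738, 0.004061)   from Y*(Ω₁)=(0.033386, -0.044447), Y(Ω₂)=(0.090012, 0.241475)
  term(m=-1) = (-0.009599, 0.066331)   from Y*(Ω₁)=(-0.268262, 0.134010), Y(Ω₂)=(0.127485, -0.183575)
  term(m=+0) = (0.165322, 0.000000)   from Y*(Ω₁)=(0.728079, -0.000000), Y(Ω₂)=(0.227066, 0.000000)
  term(m=+1) = (-0.009599, -0.066331)   from Y*(Ω₁)=(0.268262, 0.134010), Y(Ω₂)=(-0.127485, -0.183575)
  term(m=+2) = (0.013738, -0.004061)   from Y*(Ω₁)=(0.033386, 0.044447), Y(Ω₂)=(0.090012, -0.241475)
  term(m=+3) = (-0.000514, -0.001117)   from Y*(Ω₁)=(0.001077, 0.005886), Y(Ω₂)=(-0.199028, 0.050861)
  term(m=+4) = (0.000127, -0.000082)   from Y*(Ω₁)=(-0.000101, 0.000349), Y(Ω₂)=(-0.315133, -0.272849)
Total Σ_m = (0.172828, 0.000000). Multiply by 1.396263: (0.241313, 0.000000). P_4(cos γ) = 0.241313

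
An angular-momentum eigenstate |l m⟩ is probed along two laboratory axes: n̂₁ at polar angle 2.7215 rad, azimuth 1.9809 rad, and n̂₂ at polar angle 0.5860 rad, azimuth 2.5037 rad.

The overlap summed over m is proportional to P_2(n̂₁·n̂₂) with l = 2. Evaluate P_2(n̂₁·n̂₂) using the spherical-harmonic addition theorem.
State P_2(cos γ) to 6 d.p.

-0.020665

Summing Y*_{l m}(θ₁,φ₁)·Y_{l m}(θ₂,φ₂) over m ∈ [−2, 2]; prefactor 4π/(2·2+1) = 2.513274:
  [-2]  conj(Y_{2,-2})(Ω₁) = -0.04382 - 0.04699j ; Y_{2,-2}(Ω₂) = 0.03435 + 0.11304j ; Δ = 0.00381 - 0.00657j
  [-1]  conj(Y_{2,-1})(Ω₁) = 0.11470 - 0.26383j ; Y_{2,-1}(Ω₂) = -0.28596 - 0.21198j ; Δ = -0.08873 + 0.05113j
  [+0]  conj(Y_{2,0})(Ω₁) = 0.47340 + 0.00000j ; Y_{2,0}(Ω₂) = 0.34140 + 0.00000j ; Δ = 0.16162 + 0.00000j
  [+1]  conj(Y_{2,1})(Ω₁) = -0.11470 - 0.26383j ; Y_{2,1}(Ω₂) = 0.28596 - 0.21198j ; Δ = -0.08873 - 0.05113j
  [+2]  conj(Y_{2,2})(Ω₁) = -0.04382 + 0.04699j ; Y_{2,2}(Ω₂) = 0.03435 - 0.11304j ; Δ = 0.00381 + 0.00657j
Accumulated sum -0.00822 - 0.00000j; after 4π/(2l+1) scaling, -0.02066 - 0.00000j ⇒ P_2 = -0.020665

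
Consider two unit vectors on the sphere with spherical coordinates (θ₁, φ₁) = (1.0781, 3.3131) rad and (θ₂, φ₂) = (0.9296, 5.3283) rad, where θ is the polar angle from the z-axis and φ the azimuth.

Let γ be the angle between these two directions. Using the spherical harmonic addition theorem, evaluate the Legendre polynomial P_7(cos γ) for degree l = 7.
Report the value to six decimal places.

0.044938

Term-by-term m-sum for l=7 (normalisation 4π/15 = 0.837758):
  term(m=-7) = 0.00067 - 0.02186j   from Y*(Ω₁)=-0.07457 - 0.19212j, Y(Ω₂)=0.09772 + 0.04143j
  term(m=-6) = 0.10912 + 0.05614j   from Y*(Ω₁)=0.21346 + 0.35469j, Y(Ω₂)=0.25211 - 0.15592j
  term(m=-5) = -0.13094 + 0.09980j   from Y*(Ω₁)=-0.24327 - 0.28117j, Y(Ω₂)=0.02745 - 0.44196j
  term(m=-4) = 0.00117 + 0.00560j   from Y*(Ω₁)=-0.01481 - 0.01212j, Y(Ω₂)=-0.23284 - 0.18750j
  term(m=-3) = 0.04454 + 0.01079j   from Y*(Ω₁)=0.30355 + 0.17160j, Y(Ω₂)=0.12642 - 0.03593j
  term(m=-2) = -0.03230 + 0.03978j   from Y*(Ω₁)=-0.13268 - 0.04739j, Y(Ω₂)=0.12093 - 0.34298j
  term(m=-1) = 0.00269 + 0.00566j   from Y*(Ω₁)=-0.29004 - 0.05024j, Y(Ω₂)=-0.01230 - 0.01738j
  term(m=+0) = 0.06373 + 0.00000j   from Y*(Ω₁)=0.18059 + 0.00000j, Y(Ω₂)=0.35287 + 0.00000j
  term(m=+1) = 0.00269 - 0.00566j   from Y*(Ω₁)=0.29004 - 0.05024j, Y(Ω₂)=0.01230 - 0.01738j
  term(m=+2) = -0.03230 - 0.03978j   from Y*(Ω₁)=-0.13268 + 0.04739j, Y(Ω₂)=0.12093 + 0.34298j
  term(m=+3) = 0.04454 - 0.01079j   from Y*(Ω₁)=-0.30355 + 0.17160j, Y(Ω₂)=-0.12642 - 0.03593j
  term(m=+4) = 0.00117 - 0.00560j   from Y*(Ω₁)=-0.01481 + 0.01212j, Y(Ω₂)=-0.23284 + 0.18750j
  term(m=+5) = -0.13094 - 0.09980j   from Y*(Ω₁)=0.24327 - 0.28117j, Y(Ω₂)=-0.02745 - 0.44196j
  term(m=+6) = 0.10912 - 0.05614j   from Y*(Ω₁)=0.21346 - 0.35469j, Y(Ω₂)=0.25211 + 0.15592j
  term(m=+7) = 0.00067 + 0.02186j   from Y*(Ω₁)=0.07457 - 0.19212j, Y(Ω₂)=-0.09772 + 0.04143j
Accumulated sum 0.05364 + 0.00000j; after 4π/(2l+1) scaling, 0.04494 + 0.00000j ⇒ P_7 = 0.044938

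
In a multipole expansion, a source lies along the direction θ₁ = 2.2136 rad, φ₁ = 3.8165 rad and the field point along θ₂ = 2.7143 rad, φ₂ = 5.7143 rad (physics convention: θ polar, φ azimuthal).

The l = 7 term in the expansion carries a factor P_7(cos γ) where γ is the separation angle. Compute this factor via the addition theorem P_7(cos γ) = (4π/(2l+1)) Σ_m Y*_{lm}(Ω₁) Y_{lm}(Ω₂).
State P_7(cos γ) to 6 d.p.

0.083385

Summing Y*_{l m}(θ₁,φ₁)·Y_{l m}(θ₂,φ₂) over m ∈ [−7, 7]; prefactor 4π/(2·7+1) = 0.837758:
  term(m=-7) = +0.000083-0.000073i   from Y*(Ω₁)=-0.001259+0.105243i, Y(Ω₂)=-0.000700-0.000782i
  term(m=-6) = +0.000970+0.002351i   from Y*(Ω₁)=+0.181511+0.232458i, Y(Ω₂)=+0.008308+0.002315i
  term(m=-5) = -0.019346+0.001244i   from Y*(Ω₁)=+0.430621+0.102165i, Y(Ω₂)=-0.041883+0.012826i
  term(m=-4) = +0.011994-0.044586i   from Y*(Ω₁)=+0.272777-0.129073i, Y(Ω₂)=+0.099119-0.116551i
  term(m=-3) = -0.038818-0.025979i   from Y*(Ω₁)=-0.056021+0.114818i, Y(Ω₂)=-0.049520+0.362247i
  term(m=-2) = +0.155478-0.119181i   from Y*(Ω₁)=+0.079844+0.355415i, Y(Ω₂)=-0.225666-0.488150i
  term(m=-1) = +0.002390+0.007047i   from Y*(Ω₁)=+0.019960+0.015974i, Y(Ω₂)=+0.245225+0.156796i
  term(m=+0) = -0.125967-0.000000i   from Y*(Ω₁)=-0.352593-0.000000i, Y(Ω₂)=+0.357259+0.000000i
  term(m=+1) = +0.002390-0.007047i   from Y*(Ω₁)=-0.019960+0.015974i, Y(Ω₂)=-0.245225+0.156796i
  term(m=+2) = +0.155478+0.119181i   from Y*(Ω₁)=+0.079844-0.355415i, Y(Ω₂)=-0.225666+0.488150i
  term(m=+3) = -0.038818+0.025979i   from Y*(Ω₁)=+0.056021+0.114818i, Y(Ω₂)=+0.049520+0.362247i
  term(m=+4) = +0.011994+0.044586i   from Y*(Ω₁)=+0.272777+0.129073i, Y(Ω₂)=+0.099119+0.116551i
  term(m=+5) = -0.019346-0.001244i   from Y*(Ω₁)=-0.430621+0.102165i, Y(Ω₂)=+0.041883+0.012826i
  term(m=+6) = +0.000970-0.002351i   from Y*(Ω₁)=+0.181511-0.232458i, Y(Ω₂)=+0.008308-0.002315i
  term(m=+7) = +0.000083+0.000073i   from Y*(Ω₁)=+0.001259+0.105243i, Y(Ω₂)=+0.000700-0.000782i
Total Σ_m = +0.099534-0.000000i. Multiply by 0.837758: +0.083385-0.000000i. P_7(cos γ) = 0.083385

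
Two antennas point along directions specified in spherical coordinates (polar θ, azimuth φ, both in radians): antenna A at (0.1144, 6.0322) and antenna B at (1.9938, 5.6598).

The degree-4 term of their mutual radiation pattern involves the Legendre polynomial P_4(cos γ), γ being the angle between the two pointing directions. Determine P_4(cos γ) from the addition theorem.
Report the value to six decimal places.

Expand P_4 via completeness: Σ_{m} conj(Y_{4,m}) at Ω₁ times Y_{4,m} at Ω₂ —
  [-4]  conj(Y_{4,-4})(Ω₁) = 0.00004 - 0.00006j ; Y_{4,-4}(Ω₂) = -0.24393 + 0.18469j ; Δ = 0.00000 + 0.00002j
  [-3]  conj(Y_{4,-3})(Ω₁) = 0.00135 - 0.00126j ; Y_{4,-3}(Ω₂) = 0.11489 - 0.37225j ; Δ = -0.00032 - 0.00065j
  [-2]  conj(Y_{4,-2})(Ω₁) = 0.02258 - 0.01239j ; Y_{4,-2}(Ω₂) = 0.01590 + 0.04735j ; Δ = 0.00095 + 0.00087j
  [-1]  conj(Y_{4,-1})(Ω₁) = 0.20314 - 0.05208j ; Y_{4,-1}(Ω₂) = 0.26174 + 0.18820j ; Δ = 0.06297 + 0.02460j
  [+0]  conj(Y_{4,0})(Ω₁) = 0.79178 + 0.00000j ; Y_{4,0}(Ω₂) = -0.11229 + 0.00000j ; Δ = -0.08891 + 0.00000j
  [+1]  conj(Y_{4,1})(Ω₁) = -0.20314 - 0.05208j ; Y_{4,1}(Ω₂) = -0.26174 + 0.18820j ; Δ = 0.06297 - 0.02460j
  [+2]  conj(Y_{4,2})(Ω₁) = 0.02258 + 0.01239j ; Y_{4,2}(Ω₂) = 0.01590 - 0.04735j ; Δ = 0.00095 - 0.00087j
  [+3]  conj(Y_{4,3})(Ω₁) = -0.00135 - 0.00126j ; Y_{4,3}(Ω₂) = -0.11489 - 0.37225j ; Δ = -0.00032 + 0.00065j
  [+4]  conj(Y_{4,4})(Ω₁) = 0.00004 + 0.00006j ; Y_{4,4}(Ω₂) = -0.24393 - 0.18469j ; Δ = 0.00000 - 0.00002j
Σ over m = 0.03830 - 0.00000j; ×(4π/9) → 0.05347 - 0.00000j. Real part: 0.053471

0.053471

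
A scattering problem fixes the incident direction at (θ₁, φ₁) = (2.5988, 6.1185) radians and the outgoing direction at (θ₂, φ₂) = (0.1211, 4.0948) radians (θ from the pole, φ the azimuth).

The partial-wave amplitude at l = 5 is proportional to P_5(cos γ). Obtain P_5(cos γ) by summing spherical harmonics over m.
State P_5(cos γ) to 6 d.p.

Summing Y*_{l m}(θ₁,φ₁)·Y_{l m}(θ₂,φ₂) over m ∈ [−5, 5]; prefactor 4π/(2·5+1) = 1.142397:
  m=-5: (0.011600, -0.012517) × (-0.000001, -0.000012) = (-0.000000, -0.000000)  (running Σ = (-0.000000, -0.000000))
  m=-4: (-0.070742, 0.054761) × (-0.000243, 0.000193) = (0.000007, -0.000027)  (running Σ = (0.000006, -0.000027))
  m=-3: (0.235002, -0.126574) × (0.004610, 0.001335) = (0.001252, -0.000270)  (running Σ = (0.001259, -0.000297))
  m=-2: (-0.439490, 0.150227) × (-0.015818, -0.045349) = (0.013765, 0.017554)  (running Σ = (0.015023, 0.017257))
  m=-1: (0.330373, -0.054905) × (-0.170185, 0.239605) = (-0.043069, 0.088503)  (running Σ = (-0.028046, 0.105760))
  m=0: (0.245984, -0.000000) × (0.835431, 0.000000) = (0.205503, 0.000000)  (running Σ = (0.177457, 0.105760))
  m=1: (-0.330373, -0.054905) × (0.170185, 0.239605) = (-0.043069, -0.088503)  (running Σ = (0.134388, 0.017257))
  m=2: (-0.439490, -0.150227) × (-0.015818, 0.045349) = (0.013765, -0.017554)  (running Σ = (0.148152, -0.000297))
  m=3: (-0.235002, -0.126574) × (-0.004610, 0.001335) = (0.001252, 0.000270)  (running Σ = (0.149405, -0.000027))
  m=4: (-0.070742, -0.054761) × (-0.000243, -0.000193) = (0.000007, 0.000027)  (running Σ = (0.149411, -0.000000))
  m=5: (-0.011600, -0.012517) × (0.000001, -0.000012) = (-0.000000, 0.000000)  (running Σ = (0.149411, -0.000000))
Total Σ_m = (0.149411, -0.000000). Multiply by 1.142397: (0.170687, -0.000000). P_5(cos γ) = 0.170687

0.170687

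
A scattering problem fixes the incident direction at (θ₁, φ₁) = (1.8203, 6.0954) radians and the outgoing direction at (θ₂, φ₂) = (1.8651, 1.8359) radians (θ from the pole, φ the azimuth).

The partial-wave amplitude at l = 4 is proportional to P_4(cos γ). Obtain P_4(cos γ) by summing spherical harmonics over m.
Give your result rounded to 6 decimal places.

0.010816

Term-by-term m-sum for l=4 (normalisation 4π/9 = 1.396263):
  m=-4: (0.285212, -0.266311) × (0.181332, -0.323888) = (-0.034537, -0.140668)  (running Σ = (-0.034537, -0.140668))
  m=-3: (-0.237776, 0.150187) × (-0.227242, -0.222780) = (0.087491, 0.018843)  (running Σ = (0.052954, -0.121825))
  m=-2: (-0.167508, 0.066046) × (0.108632, -0.063680) = (-0.013991, 0.017842)  (running Σ = (0.038963, -0.103983))
  m=-1: (0.286163, -0.054378) × (-0.082962, -0.305575) = (-0.040357, -0.082933)  (running Σ = (-0.001394, -0.186916))
  m=0: (0.137625, -0.000000) × (0.076538, 0.000000) = (0.010534, 0.000000)  (running Σ = (0.009140, -0.186916))
  m=1: (-0.286163, -0.054378) × (0.082962, -0.305575) = (-0.040357, 0.082933)  (running Σ = (-0.031217, -0.103983))
  m=2: (-0.167508, -0.066046) × (0.108632, 0.063680) = (-0.013991, -0.017842)  (running Σ = (-0.045208, -0.121825))
  m=3: (0.237776, 0.150187) × (0.227242, -0.222780) = (0.087491, -0.018843)  (running Σ = (0.042283, -0.140668))
  m=4: (0.285212, 0.266311) × (0.181332, 0.323888) = (-0.034537, 0.140668)  (running Σ = (0.007746, 0.000000))
Total Σ_m = (0.007746, 0.000000). Multiply by 1.396263: (0.010816, 0.000000). P_4(cos γ) = 0.010816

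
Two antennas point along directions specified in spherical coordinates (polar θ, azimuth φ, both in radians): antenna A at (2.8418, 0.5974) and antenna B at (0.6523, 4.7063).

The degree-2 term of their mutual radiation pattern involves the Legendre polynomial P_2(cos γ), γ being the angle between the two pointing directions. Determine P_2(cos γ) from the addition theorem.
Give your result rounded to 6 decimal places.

Term-by-term m-sum for l=2 (normalisation 4π/5 = 2.513274):
  [-2]  conj(Y_{2,-2})(Ω₁) = +0.012371+0.031336i ; Y_{2,-2}(Ω₂) = -0.142319-0.001733i ; Δ = -0.001706-0.004481i
  [-1]  conj(Y_{2,-1})(Ω₁) = -0.180222-0.122610i ; Y_{2,-1}(Ω₂) = -0.002269+0.372662i ; Δ = +0.046101-0.066884i
  [+0]  conj(Y_{2,0})(Ω₁) = +0.548262-0.000000i ; Y_{2,0}(Ω₂) = +0.282148+0.000000i ; Δ = +0.154691+0.000000i
  [+1]  conj(Y_{2,1})(Ω₁) = +0.180222-0.122610i ; Y_{2,1}(Ω₂) = +0.002269+0.372662i ; Δ = +0.046101+0.066884i
  [+2]  conj(Y_{2,2})(Ω₁) = +0.012371-0.031336i ; Y_{2,2}(Ω₂) = -0.142319+0.001733i ; Δ = -0.001706+0.004481i
Σ over m = +0.243480-0.000000i; ×(4π/5) → +0.611933-0.000000i. Real part: 0.611933

0.611933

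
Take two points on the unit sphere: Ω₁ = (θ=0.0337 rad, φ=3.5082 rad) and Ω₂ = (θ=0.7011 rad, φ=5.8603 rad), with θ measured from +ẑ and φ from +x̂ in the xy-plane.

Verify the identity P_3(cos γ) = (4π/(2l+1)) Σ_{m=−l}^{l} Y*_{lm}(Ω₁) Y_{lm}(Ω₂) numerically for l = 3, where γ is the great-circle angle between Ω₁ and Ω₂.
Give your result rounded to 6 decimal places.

Addition theorem: P_3(cos γ) = (4π/7) Σ_m Y*_{lm}(Ω₁) Y_{lm}(Ω₂), m = −3…3:
  m=-3: (-0.000007, -0.000014) × (0.033323, 0.106914) = (0.000001, -0.000001)  (running Σ = (0.000001, -0.000001))
  m=-2: (0.000862, 0.000776) × (0.215490, 0.243217) = (-0.000003, 0.000377)  (running Σ = (-0.000002, 0.000376))
  m=-1: (-0.040604, -0.015591) × (0.364907, 0.164222) = (-0.012257, -0.012357)  (running Σ = (-0.012258, -0.011982))
  m=0: (0.743812, -0.000000) × (-0.022956, 0.000000) = (-0.017075, 0.000000)  (running Σ = (-0.029333, -0.011982))
  m=1: (0.040604, -0.015591) × (-0.364907, 0.164222) = (-0.012257, 0.012357)  (running Σ = (-0.041590, 0.000376))
  m=2: (0.000862, -0.000776) × (0.215490, -0.243217) = (-0.000003, -0.000377)  (running Σ = (-0.041593, -0.000001))
  m=3: (0.000007, -0.000014) × (-0.033323, 0.106914) = (0.000001, 0.000001)  (running Σ = (-0.041592, 0.000000))
Accumulated sum (-0.041592, 0.000000); after 4π/(2l+1) scaling, (-0.074665, 0.000000) ⇒ P_3 = -0.074665

-0.074665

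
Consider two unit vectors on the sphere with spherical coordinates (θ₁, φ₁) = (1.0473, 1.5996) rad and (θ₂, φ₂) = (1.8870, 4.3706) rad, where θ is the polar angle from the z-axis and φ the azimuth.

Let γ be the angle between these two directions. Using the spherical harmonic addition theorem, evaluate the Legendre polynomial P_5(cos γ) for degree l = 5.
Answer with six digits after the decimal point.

-0.123345

Expand P_5 via completeness: Σ_{m} conj(Y_{5,m}) at Ω₁ times Y_{5,m} at Ω₂ —
  m=-5: Y*=(-0.032459, 0.223822)  Y=(-0.356507, -0.049567)  product (0.022666, -0.078185)
  m=-4: Y*=(0.410082, 0.047458)  Y=(-0.075313, -0.364709)  product (-0.013576, -0.153135)
  m=-3: Y*=(0.024229, -0.279694)  Y=(-0.032940, 0.019989)  product (0.004793, 0.009697)
  m=-2: Y*=(0.158781, 0.009157)  Y=(-0.262019, -0.213440)  product (-0.039649, -0.036289)
  m=-1: Y*=(0.009484, -0.329176)  Y=(0.016059, -0.045141)  product (-0.014707, -0.005714)
  m=+0: Y*=(0.084243, -0.000000)  Y=(-0.320768, 0.000000)  product (-0.027022, 0.000000)
  m=+1: Y*=(-0.009484, -0.329176)  Y=(-0.016059, -0.045141)  product (-0.014707, 0.005714)
  m=+2: Y*=(0.158781, -0.009157)  Y=(-0.262019, 0.213440)  product (-0.039649, 0.036289)
  m=+3: Y*=(-0.024229, -0.279694)  Y=(0.032940, 0.019989)  product (0.004793, -0.009697)
  m=+4: Y*=(0.410082, -0.047458)  Y=(-0.075313, 0.364709)  product (-0.013576, 0.153135)
  m=+5: Y*=(0.032459, 0.223822)  Y=(0.356507, -0.049567)  product (0.022666, 0.078185)
Accumulated sum (-0.107970, 0.000000); after 4π/(2l+1) scaling, (-0.123345, 0.000000) ⇒ P_5 = -0.123345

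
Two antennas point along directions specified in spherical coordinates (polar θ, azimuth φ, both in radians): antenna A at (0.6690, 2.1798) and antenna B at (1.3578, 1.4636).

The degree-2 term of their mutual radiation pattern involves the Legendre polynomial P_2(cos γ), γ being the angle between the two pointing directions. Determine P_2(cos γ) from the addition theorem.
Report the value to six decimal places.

0.082330

Expand P_2 via completeness: Σ_{m} conj(Y_{2,m}) at Ω₁ times Y_{2,m} at Ω₂ —
  term(m=-2) = 0.00756 + 0.05430j   from Y*(Ω₁)=-0.05134 - 0.13943j, Y(Ω₂)=-0.36057 - 0.07851j
  term(m=-1) = 0.04525 + 0.03939j   from Y*(Ω₁)=-0.21501 + 0.30828j, Y(Ω₂)=0.01708 - 0.15870j
  term(m=+0) = -0.07288 + 0.00000j   from Y*(Ω₁)=0.26684 + 0.00000j, Y(Ω₂)=-0.27311 + 0.00000j
  term(m=+1) = 0.04525 - 0.03939j   from Y*(Ω₁)=0.21501 + 0.30828j, Y(Ω₂)=-0.01708 - 0.15870j
  term(m=+2) = 0.00756 - 0.05430j   from Y*(Ω₁)=-0.05134 + 0.13943j, Y(Ω₂)=-0.36057 + 0.07851j
Total Σ_m = 0.03276 + 0.00000j. Multiply by 2.513274: 0.08233 + 0.00000j. P_2(cos γ) = 0.082330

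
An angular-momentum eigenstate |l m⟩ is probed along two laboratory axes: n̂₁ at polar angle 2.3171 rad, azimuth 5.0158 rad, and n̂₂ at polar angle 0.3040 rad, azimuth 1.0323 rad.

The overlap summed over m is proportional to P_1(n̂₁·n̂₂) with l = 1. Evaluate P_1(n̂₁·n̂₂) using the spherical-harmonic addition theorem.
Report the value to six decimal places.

Expand P_1 via completeness: Σ_{m} conj(Y_{1,m}) at Ω₁ times Y_{1,m} at Ω₂ —
  term(m=-1) = -0.017473-0.019568i   from Y*(Ω₁)=+0.075789-0.242076i, Y(Ω₂)=+0.053038-0.088784i
  term(m=+0) = -0.154650-0.000000i   from Y*(Ω₁)=-0.331727-0.000000i, Y(Ω₂)=+0.466199+0.000000i
  term(m=+1) = -0.017473+0.019568i   from Y*(Ω₁)=-0.075789-0.242076i, Y(Ω₂)=-0.053038-0.088784i
Σ over m = -0.189596+0.000000i; ×(4π/3) → -0.794178+0.000000i. Real part: -0.794178

-0.794178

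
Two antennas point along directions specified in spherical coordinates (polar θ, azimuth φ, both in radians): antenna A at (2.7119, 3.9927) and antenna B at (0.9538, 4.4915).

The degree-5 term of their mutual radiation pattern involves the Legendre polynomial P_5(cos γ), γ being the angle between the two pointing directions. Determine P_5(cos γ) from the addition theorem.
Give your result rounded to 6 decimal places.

-0.328403

Summing Y*_{l m}(θ₁,φ₁)·Y_{l m}(θ₂,φ₂) over m ∈ [−5, 5]; prefactor 4π/(2·5+1) = 1.142397:
  m=-5: (0.002569, 0.005226) × (-0.149636, 0.075325) = (-0.000778, -0.000589)  (running Σ = (-0.000778, -0.000589))
  m=-4: (0.038807, 0.010442) × (0.238413, 0.290497) = (0.006219, 0.013763)  (running Σ = (0.005441, 0.013174))
  m=-3: (0.133956, -0.089356) × (0.232444, -0.297857) = (0.004522, -0.060670)  (running Σ = (0.009963, -0.047496))
  m=-2: (0.051834, -0.392149) × (-0.002531, -0.001197) = (-0.000601, 0.000930)  (running Σ = (0.009362, -0.046565))
  m=-1: (-0.331841, -0.378591) × (0.076310, -0.339830) = (-0.153979, 0.083880)  (running Σ = (-0.144617, 0.037314))
  m=0: (-0.019009, -0.000000) × (-0.092923, 0.000000) = (0.001766, 0.000000)  (running Σ = (-0.142851, 0.037314))
  m=1: (0.331841, -0.378591) × (-0.076310, -0.339830) = (-0.153979, -0.083880)  (running Σ = (-0.296830, -0.046565))
  m=2: (0.051834, 0.392149) × (-0.002531, 0.001197) = (-0.000601, -0.000930)  (running Σ = (-0.297431, -0.047496))
  m=3: (-0.133956, -0.089356) × (-0.232444, -0.297857) = (0.004522, 0.060670)  (running Σ = (-0.292909, 0.013174))
  m=4: (0.038807, -0.010442) × (0.238413, -0.290497) = (0.006219, -0.013763)  (running Σ = (-0.286690, -0.000589))
  m=5: (-0.002569, 0.005226) × (0.149636, 0.075325) = (-0.000778, 0.000589)  (running Σ = (-0.287468, 0.000000))
Σ over m = (-0.287468, 0.000000); ×(4π/11) → (-0.328403, 0.000000). Real part: -0.328403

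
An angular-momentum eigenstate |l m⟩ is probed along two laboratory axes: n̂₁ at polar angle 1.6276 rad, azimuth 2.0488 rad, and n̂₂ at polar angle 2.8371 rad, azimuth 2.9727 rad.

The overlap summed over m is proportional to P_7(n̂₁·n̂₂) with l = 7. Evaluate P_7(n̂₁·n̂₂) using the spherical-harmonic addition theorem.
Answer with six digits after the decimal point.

-0.288732

Summing Y*_{l m}(θ₁,φ₁)·Y_{l m}(θ₂,φ₂) over m ∈ [−7, 7]; prefactor 4π/(2·7+1) = 0.837758:
  m=-7: Y*=-0.10037 + 0.48413j  Y=-0.00004 - 0.00010j  product 0.00005 - 0.00001j
  m=-6: Y*=-0.10129 + 0.02842j  Y=-0.00069 - 0.00110j  product 0.00010 + 0.00009j
  m=-5: Y*=0.23811 + 0.25479j  Y=-0.00639 - 0.00720j  product 0.00031 - 0.00334j
  m=-4: Y*=-0.04098 + 0.11539j  Y=-0.03898 - 0.03124j  product 0.00520 - 0.00322j
  m=-3: Y*=0.30417 - 0.04187j  Y=-0.16001 - 0.08881j  product -0.05239 - 0.02031j
  m=-2: Y*=0.07480 + 0.10594j  Y=-0.42197 - 0.14822j  product -0.01586 - 0.05579j
  m=-1: Y*=0.13406 - 0.25877j  Y=-0.59005 - 0.10061j  product -0.10514 + 0.13920j
  m=+0: Y*=0.13178 + 0.00000j  Y=-0.06986 + 0.00000j  product -0.00921 + 0.00000j
  m=+1: Y*=-0.13406 - 0.25877j  Y=0.59005 - 0.10061j  product -0.10514 - 0.13920j
  m=+2: Y*=0.07480 - 0.10594j  Y=-0.42197 + 0.14822j  product -0.01586 + 0.05579j
  m=+3: Y*=-0.30417 - 0.04187j  Y=0.16001 - 0.08881j  product -0.05239 + 0.02031j
  m=+4: Y*=-0.04098 - 0.11539j  Y=-0.03898 + 0.03124j  product 0.00520 + 0.00322j
  m=+5: Y*=-0.23811 + 0.25479j  Y=0.00639 - 0.00720j  product 0.00031 + 0.00334j
  m=+6: Y*=-0.10129 - 0.02842j  Y=-0.00069 + 0.00110j  product 0.00010 - 0.00009j
  m=+7: Y*=0.10037 + 0.48413j  Y=0.00004 - 0.00010j  product 0.00005 + 0.00001j
Σ over m = -0.34465 - 0.00000j; ×(4π/15) → -0.28873 - 0.00000j. Real part: -0.288732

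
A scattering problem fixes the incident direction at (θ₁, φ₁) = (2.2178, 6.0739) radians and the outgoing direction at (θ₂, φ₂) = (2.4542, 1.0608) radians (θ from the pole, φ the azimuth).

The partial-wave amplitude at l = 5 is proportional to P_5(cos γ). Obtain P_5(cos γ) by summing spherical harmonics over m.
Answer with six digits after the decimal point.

-0.191462

Expand P_5 via completeness: Σ_{m} conj(Y_{5,m}) at Ω₁ times Y_{5,m} at Ω₂ —
  term(m=-5) = +0.007149-0.000481i   from Y*(Ω₁)=+0.075148-0.129928i, Y(Ω₂)=+0.026625+0.039626i
  term(m=-4) = +0.023719+0.061527i   from Y*(Ω₁)=-0.240105+0.266333i, Y(Ω₂)=+0.083148-0.164018i
  term(m=-3) = -0.121078+0.095662i   from Y*(Ω₁)=+0.322869-0.234350i, Y(Ω₂)=-0.386462+0.015779i
  term(m=-2) = -0.020185-0.013851i   from Y*(Ω₁)=-0.053540+0.023818i, Y(Ω₂)=+0.218647+0.355980i
  term(m=-1) = -0.002644+0.008527i   from Y*(Ω₁)=-0.328565+0.069786i, Y(Ω₂)=+0.012976-0.023198i
  term(m=+0) = +0.058482+0.000000i   from Y*(Ω₁)=+0.149273-0.000000i, Y(Ω₂)=+0.391778+0.000000i
  term(m=+1) = -0.002644-0.008527i   from Y*(Ω₁)=+0.328565+0.069786i, Y(Ω₂)=-0.012976-0.023198i
  term(m=+2) = -0.020185+0.013851i   from Y*(Ω₁)=-0.053540-0.023818i, Y(Ω₂)=+0.218647-0.355980i
  term(m=+3) = -0.121078-0.095662i   from Y*(Ω₁)=-0.322869-0.234350i, Y(Ω₂)=+0.386462+0.015779i
  term(m=+4) = +0.023719-0.061527i   from Y*(Ω₁)=-0.240105-0.266333i, Y(Ω₂)=+0.083148+0.164018i
  term(m=+5) = +0.007149+0.000481i   from Y*(Ω₁)=-0.075148-0.129928i, Y(Ω₂)=-0.026625+0.039626i
Σ over m = -0.167597+0.000000i; ×(4π/11) → -0.191462+0.000000i. Real part: -0.191462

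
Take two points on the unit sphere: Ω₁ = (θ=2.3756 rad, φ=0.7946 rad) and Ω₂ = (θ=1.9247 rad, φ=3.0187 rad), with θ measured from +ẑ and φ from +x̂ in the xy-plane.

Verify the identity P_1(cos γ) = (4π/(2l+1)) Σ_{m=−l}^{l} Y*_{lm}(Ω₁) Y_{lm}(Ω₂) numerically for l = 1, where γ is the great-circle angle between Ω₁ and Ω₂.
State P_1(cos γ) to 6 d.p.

-0.145489

Summing Y*_{l m}(θ₁,φ₁)·Y_{l m}(θ₂,φ₂) over m ∈ [−1, 1]; prefactor 4π/(2·1+1) = 4.188790:
  term(m=-1) = (-0.047180, -0.061639)   from Y*(Ω₁)=(0.167797, 0.170914), Y(Ω₂)=(-0.321639, -0.039727)
  term(m=+0) = (0.059627, 0.000000)   from Y*(Ω₁)=(-0.352133, -0.000000), Y(Ω₂)=(-0.169331, 0.000000)
  term(m=+1) = (-0.047180, 0.061639)   from Y*(Ω₁)=(-0.167797, 0.170914), Y(Ω₂)=(0.321639, -0.039727)
Σ over m = (-0.034733, 0.000000); ×(4π/3) → (-0.145489, 0.000000). Real part: -0.145489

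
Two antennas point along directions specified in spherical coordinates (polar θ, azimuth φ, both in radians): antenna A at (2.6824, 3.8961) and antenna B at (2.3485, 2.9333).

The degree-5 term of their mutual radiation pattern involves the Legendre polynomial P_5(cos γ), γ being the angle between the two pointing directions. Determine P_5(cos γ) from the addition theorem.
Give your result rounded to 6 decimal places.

-0.386533

Addition theorem: P_5(cos γ) = (4π/11) Σ_m Y*_{lm}(Ω₁) Y_{lm}(Ω₂), m = −5…5:
  [-5]  conj(Y_{5,-5})(Ω₁) = +0.006410+0.004683i ; Y_{5,-5}(Ω₂) = -0.043043-0.073575i ; Δ = +0.000069-0.000673i
  [-4]  conj(Y_{5,-4})(Ω₁) = +0.050387-0.006258i ; Y_{5,-4}(Ω₂) = -0.178516-0.196442i ; Δ = -0.010224-0.008781i
  [-3]  conj(Y_{5,-3})(Ω₁) = +0.119883-0.144449i ; Y_{5,-3}(Ω₂) = -0.348207-0.251161i ; Δ = -0.078024+0.020188i
  [-2]  conj(Y_{5,-2})(Ω₁) = -0.025994-0.420201i ; Y_{5,-2}(Ω₂) = -0.263297-0.116505i ; Δ = -0.042111+0.113666i
  [-1]  conj(Y_{5,-1})(Ω₁) = -0.342344-0.321821i ; Y_{5,-1}(Ω₂) = +0.179205+0.037877i ; Δ = -0.049160-0.070639i
  [+0]  conj(Y_{5,0})(Ω₁) = +0.059736-0.000000i ; Y_{5,0}(Ω₂) = +0.344019+0.000000i ; Δ = +0.020550+0.000000i
  [+1]  conj(Y_{5,1})(Ω₁) = +0.342344-0.321821i ; Y_{5,1}(Ω₂) = -0.179205+0.037877i ; Δ = -0.049160+0.070639i
  [+2]  conj(Y_{5,2})(Ω₁) = -0.025994+0.420201i ; Y_{5,2}(Ω₂) = -0.263297+0.116505i ; Δ = -0.042111-0.113666i
  [+3]  conj(Y_{5,3})(Ω₁) = -0.119883-0.144449i ; Y_{5,3}(Ω₂) = +0.348207-0.251161i ; Δ = -0.078024-0.020188i
  [+4]  conj(Y_{5,4})(Ω₁) = +0.050387+0.006258i ; Y_{5,4}(Ω₂) = -0.178516+0.196442i ; Δ = -0.010224+0.008781i
  [+5]  conj(Y_{5,5})(Ω₁) = -0.006410+0.004683i ; Y_{5,5}(Ω₂) = +0.043043-0.073575i ; Δ = +0.000069+0.000673i
Accumulated sum -0.338353-0.000000i; after 4π/(2l+1) scaling, -0.386533-0.000000i ⇒ P_5 = -0.386533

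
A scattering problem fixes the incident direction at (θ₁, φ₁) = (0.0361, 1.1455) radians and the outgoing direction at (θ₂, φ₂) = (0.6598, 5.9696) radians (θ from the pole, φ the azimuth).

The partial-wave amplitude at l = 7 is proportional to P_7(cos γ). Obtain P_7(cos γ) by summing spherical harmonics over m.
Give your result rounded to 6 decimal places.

Addition theorem: P_7(cos γ) = (4π/15) Σ_m Y*_{lm}(Ω₁) Y_{lm}(Ω₂), m = −7…7:
  m=-7: (-0.000000, 0.000000) × (-0.009502, 0.013190) = (-0.000000, -0.000000)  (running Σ = (-0.000000, -0.000000))
  m=-6: (0.000000, 0.000000) × (-0.023972, 0.074651) = (-0.000000, 0.000000)  (running Σ = (-0.000000, 0.000000))
  m=-5: (0.000000, -0.000000) × (0.000648, 0.225918) = (0.000000, 0.000000)  (running Σ = (0.000000, 0.000000))
  m=-4: (-0.000002, -0.000012) × (0.130307, 0.397933) = (0.000005, -0.000002)  (running Σ = (0.000005, -0.000002))
  m=-3: (-0.000397, -0.000121) × (0.263129, 0.360858) = (-0.000061, -0.000175)  (running Σ = (-0.000056, -0.000177))
  m=-2: (-0.006417, 0.007314) × (0.077473, 0.056152) = (-0.000908, 0.000206)  (running Σ = (-0.000964, 0.000029))
  m=-1: (0.060341, 0.133220) × (-0.344926, -0.111854) = (-0.005912, -0.052700)  (running Σ = (-0.006876, -0.052671))
  m=0: (1.072705, -0.000000) × (-0.218878, 0.000000) = (-0.234792, 0.000000)  (running Σ = (-0.241668, -0.052671))
  m=1: (-0.060341, 0.133220) × (0.344926, -0.111854) = (-0.005912, 0.052700)  (running Σ = (-0.247580, 0.000029))
  m=2: (-0.006417, -0.007314) × (0.077473, -0.056152) = (-0.000908, -0.000206)  (running Σ = (-0.248487, -0.000177))
  m=3: (0.000397, -0.000121) × (-0.263129, 0.360858) = (-0.000061, 0.000175)  (running Σ = (-0.248548, -0.000002))
  m=4: (-0.000002, 0.000012) × (0.130307, -0.397933) = (0.000005, 0.000002)  (running Σ = (-0.248544, 0.000000))
  m=5: (-0.000000, -0.000000) × (-0.000648, 0.225918) = (0.000000, -0.000000)  (running Σ = (-0.248544, 0.000000))
  m=6: (0.000000, -0.000000) × (-0.023972, -0.074651) = (-0.000000, -0.000000)  (running Σ = (-0.248544, -0.000000))
  m=7: (0.000000, 0.000000) × (0.009502, 0.013190) = (-0.000000, 0.000000)  (running Σ = (-0.248544, -0.000000))
Total Σ_m = (-0.248544, -0.000000). Multiply by 0.837758: (-0.208219, -0.000000). P_7(cos γ) = -0.208219

-0.208219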